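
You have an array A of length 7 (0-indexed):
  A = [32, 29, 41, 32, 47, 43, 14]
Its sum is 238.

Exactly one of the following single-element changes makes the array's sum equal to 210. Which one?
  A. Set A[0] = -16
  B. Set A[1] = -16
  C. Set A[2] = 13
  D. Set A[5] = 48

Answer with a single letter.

Answer: C

Derivation:
Option A: A[0] 32->-16, delta=-48, new_sum=238+(-48)=190
Option B: A[1] 29->-16, delta=-45, new_sum=238+(-45)=193
Option C: A[2] 41->13, delta=-28, new_sum=238+(-28)=210 <-- matches target
Option D: A[5] 43->48, delta=5, new_sum=238+(5)=243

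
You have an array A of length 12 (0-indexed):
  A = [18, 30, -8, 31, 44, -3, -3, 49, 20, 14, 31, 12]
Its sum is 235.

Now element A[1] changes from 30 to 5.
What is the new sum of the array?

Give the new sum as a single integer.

Answer: 210

Derivation:
Old value at index 1: 30
New value at index 1: 5
Delta = 5 - 30 = -25
New sum = old_sum + delta = 235 + (-25) = 210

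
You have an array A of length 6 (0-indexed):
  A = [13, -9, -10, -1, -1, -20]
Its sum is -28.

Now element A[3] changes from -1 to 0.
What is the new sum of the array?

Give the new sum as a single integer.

Old value at index 3: -1
New value at index 3: 0
Delta = 0 - -1 = 1
New sum = old_sum + delta = -28 + (1) = -27

Answer: -27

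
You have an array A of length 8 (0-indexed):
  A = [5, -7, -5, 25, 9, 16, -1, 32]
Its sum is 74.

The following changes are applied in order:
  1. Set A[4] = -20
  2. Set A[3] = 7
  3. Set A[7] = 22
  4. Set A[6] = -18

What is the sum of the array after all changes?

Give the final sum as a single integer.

Answer: 0

Derivation:
Initial sum: 74
Change 1: A[4] 9 -> -20, delta = -29, sum = 45
Change 2: A[3] 25 -> 7, delta = -18, sum = 27
Change 3: A[7] 32 -> 22, delta = -10, sum = 17
Change 4: A[6] -1 -> -18, delta = -17, sum = 0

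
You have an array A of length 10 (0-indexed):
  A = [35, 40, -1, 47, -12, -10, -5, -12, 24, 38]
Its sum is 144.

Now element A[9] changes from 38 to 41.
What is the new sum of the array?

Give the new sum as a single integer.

Answer: 147

Derivation:
Old value at index 9: 38
New value at index 9: 41
Delta = 41 - 38 = 3
New sum = old_sum + delta = 144 + (3) = 147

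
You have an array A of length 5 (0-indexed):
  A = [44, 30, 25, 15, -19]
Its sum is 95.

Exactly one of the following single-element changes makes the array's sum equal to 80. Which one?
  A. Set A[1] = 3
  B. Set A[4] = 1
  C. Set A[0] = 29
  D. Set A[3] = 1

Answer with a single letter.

Option A: A[1] 30->3, delta=-27, new_sum=95+(-27)=68
Option B: A[4] -19->1, delta=20, new_sum=95+(20)=115
Option C: A[0] 44->29, delta=-15, new_sum=95+(-15)=80 <-- matches target
Option D: A[3] 15->1, delta=-14, new_sum=95+(-14)=81

Answer: C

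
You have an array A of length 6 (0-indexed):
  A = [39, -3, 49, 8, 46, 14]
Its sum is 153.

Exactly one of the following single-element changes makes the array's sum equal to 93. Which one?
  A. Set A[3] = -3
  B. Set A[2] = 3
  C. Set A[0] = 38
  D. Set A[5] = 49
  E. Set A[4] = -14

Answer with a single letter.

Answer: E

Derivation:
Option A: A[3] 8->-3, delta=-11, new_sum=153+(-11)=142
Option B: A[2] 49->3, delta=-46, new_sum=153+(-46)=107
Option C: A[0] 39->38, delta=-1, new_sum=153+(-1)=152
Option D: A[5] 14->49, delta=35, new_sum=153+(35)=188
Option E: A[4] 46->-14, delta=-60, new_sum=153+(-60)=93 <-- matches target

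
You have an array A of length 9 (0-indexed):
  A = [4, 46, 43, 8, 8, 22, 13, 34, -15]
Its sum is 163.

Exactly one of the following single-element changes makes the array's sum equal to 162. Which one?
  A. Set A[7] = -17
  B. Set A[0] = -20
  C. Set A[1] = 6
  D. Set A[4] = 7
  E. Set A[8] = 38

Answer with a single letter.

Answer: D

Derivation:
Option A: A[7] 34->-17, delta=-51, new_sum=163+(-51)=112
Option B: A[0] 4->-20, delta=-24, new_sum=163+(-24)=139
Option C: A[1] 46->6, delta=-40, new_sum=163+(-40)=123
Option D: A[4] 8->7, delta=-1, new_sum=163+(-1)=162 <-- matches target
Option E: A[8] -15->38, delta=53, new_sum=163+(53)=216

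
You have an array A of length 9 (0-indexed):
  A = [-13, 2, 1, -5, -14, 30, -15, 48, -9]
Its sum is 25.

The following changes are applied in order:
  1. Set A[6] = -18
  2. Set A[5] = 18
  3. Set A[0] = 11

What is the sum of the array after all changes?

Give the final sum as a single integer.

Initial sum: 25
Change 1: A[6] -15 -> -18, delta = -3, sum = 22
Change 2: A[5] 30 -> 18, delta = -12, sum = 10
Change 3: A[0] -13 -> 11, delta = 24, sum = 34

Answer: 34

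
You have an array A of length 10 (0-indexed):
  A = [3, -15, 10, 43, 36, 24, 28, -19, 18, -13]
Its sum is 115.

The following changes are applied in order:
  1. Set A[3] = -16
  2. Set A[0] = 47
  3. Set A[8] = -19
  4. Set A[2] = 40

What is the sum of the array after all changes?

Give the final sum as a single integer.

Answer: 93

Derivation:
Initial sum: 115
Change 1: A[3] 43 -> -16, delta = -59, sum = 56
Change 2: A[0] 3 -> 47, delta = 44, sum = 100
Change 3: A[8] 18 -> -19, delta = -37, sum = 63
Change 4: A[2] 10 -> 40, delta = 30, sum = 93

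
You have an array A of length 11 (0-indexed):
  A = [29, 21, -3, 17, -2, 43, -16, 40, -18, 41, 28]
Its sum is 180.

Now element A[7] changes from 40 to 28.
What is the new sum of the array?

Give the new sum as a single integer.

Old value at index 7: 40
New value at index 7: 28
Delta = 28 - 40 = -12
New sum = old_sum + delta = 180 + (-12) = 168

Answer: 168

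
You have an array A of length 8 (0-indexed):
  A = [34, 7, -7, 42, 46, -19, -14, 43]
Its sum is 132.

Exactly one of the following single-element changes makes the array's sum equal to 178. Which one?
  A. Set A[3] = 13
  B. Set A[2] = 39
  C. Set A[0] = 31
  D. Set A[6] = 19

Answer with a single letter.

Option A: A[3] 42->13, delta=-29, new_sum=132+(-29)=103
Option B: A[2] -7->39, delta=46, new_sum=132+(46)=178 <-- matches target
Option C: A[0] 34->31, delta=-3, new_sum=132+(-3)=129
Option D: A[6] -14->19, delta=33, new_sum=132+(33)=165

Answer: B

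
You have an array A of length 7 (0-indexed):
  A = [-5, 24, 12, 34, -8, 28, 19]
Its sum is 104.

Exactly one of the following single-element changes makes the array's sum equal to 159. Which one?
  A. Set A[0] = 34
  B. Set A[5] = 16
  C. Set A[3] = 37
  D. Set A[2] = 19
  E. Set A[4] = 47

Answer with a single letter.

Answer: E

Derivation:
Option A: A[0] -5->34, delta=39, new_sum=104+(39)=143
Option B: A[5] 28->16, delta=-12, new_sum=104+(-12)=92
Option C: A[3] 34->37, delta=3, new_sum=104+(3)=107
Option D: A[2] 12->19, delta=7, new_sum=104+(7)=111
Option E: A[4] -8->47, delta=55, new_sum=104+(55)=159 <-- matches target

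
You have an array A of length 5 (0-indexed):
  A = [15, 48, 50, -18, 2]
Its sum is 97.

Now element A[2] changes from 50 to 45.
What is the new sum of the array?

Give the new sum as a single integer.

Old value at index 2: 50
New value at index 2: 45
Delta = 45 - 50 = -5
New sum = old_sum + delta = 97 + (-5) = 92

Answer: 92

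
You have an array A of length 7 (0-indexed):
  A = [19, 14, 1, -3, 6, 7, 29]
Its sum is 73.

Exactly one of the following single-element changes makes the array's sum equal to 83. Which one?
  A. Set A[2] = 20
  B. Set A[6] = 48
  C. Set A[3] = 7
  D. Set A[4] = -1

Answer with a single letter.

Answer: C

Derivation:
Option A: A[2] 1->20, delta=19, new_sum=73+(19)=92
Option B: A[6] 29->48, delta=19, new_sum=73+(19)=92
Option C: A[3] -3->7, delta=10, new_sum=73+(10)=83 <-- matches target
Option D: A[4] 6->-1, delta=-7, new_sum=73+(-7)=66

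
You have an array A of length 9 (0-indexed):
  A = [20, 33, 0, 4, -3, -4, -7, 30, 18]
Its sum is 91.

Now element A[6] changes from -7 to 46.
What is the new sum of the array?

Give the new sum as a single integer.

Answer: 144

Derivation:
Old value at index 6: -7
New value at index 6: 46
Delta = 46 - -7 = 53
New sum = old_sum + delta = 91 + (53) = 144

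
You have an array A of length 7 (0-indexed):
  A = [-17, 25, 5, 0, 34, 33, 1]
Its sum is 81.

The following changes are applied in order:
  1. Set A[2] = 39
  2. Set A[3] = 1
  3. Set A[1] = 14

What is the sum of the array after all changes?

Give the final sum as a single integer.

Initial sum: 81
Change 1: A[2] 5 -> 39, delta = 34, sum = 115
Change 2: A[3] 0 -> 1, delta = 1, sum = 116
Change 3: A[1] 25 -> 14, delta = -11, sum = 105

Answer: 105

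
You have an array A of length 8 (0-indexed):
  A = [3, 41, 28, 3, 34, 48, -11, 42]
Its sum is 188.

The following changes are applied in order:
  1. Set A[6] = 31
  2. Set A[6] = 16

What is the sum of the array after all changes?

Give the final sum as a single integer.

Initial sum: 188
Change 1: A[6] -11 -> 31, delta = 42, sum = 230
Change 2: A[6] 31 -> 16, delta = -15, sum = 215

Answer: 215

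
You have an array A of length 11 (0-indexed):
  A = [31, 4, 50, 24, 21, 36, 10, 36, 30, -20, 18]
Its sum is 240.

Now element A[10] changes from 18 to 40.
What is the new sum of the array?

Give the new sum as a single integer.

Old value at index 10: 18
New value at index 10: 40
Delta = 40 - 18 = 22
New sum = old_sum + delta = 240 + (22) = 262

Answer: 262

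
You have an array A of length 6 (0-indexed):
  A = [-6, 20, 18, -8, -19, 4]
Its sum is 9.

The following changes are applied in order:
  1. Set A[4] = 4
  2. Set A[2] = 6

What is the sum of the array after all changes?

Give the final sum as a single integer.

Answer: 20

Derivation:
Initial sum: 9
Change 1: A[4] -19 -> 4, delta = 23, sum = 32
Change 2: A[2] 18 -> 6, delta = -12, sum = 20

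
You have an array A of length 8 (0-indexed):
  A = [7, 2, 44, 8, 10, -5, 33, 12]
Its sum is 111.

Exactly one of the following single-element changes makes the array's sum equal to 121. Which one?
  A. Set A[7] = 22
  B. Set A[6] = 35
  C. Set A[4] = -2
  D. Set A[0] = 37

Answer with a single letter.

Answer: A

Derivation:
Option A: A[7] 12->22, delta=10, new_sum=111+(10)=121 <-- matches target
Option B: A[6] 33->35, delta=2, new_sum=111+(2)=113
Option C: A[4] 10->-2, delta=-12, new_sum=111+(-12)=99
Option D: A[0] 7->37, delta=30, new_sum=111+(30)=141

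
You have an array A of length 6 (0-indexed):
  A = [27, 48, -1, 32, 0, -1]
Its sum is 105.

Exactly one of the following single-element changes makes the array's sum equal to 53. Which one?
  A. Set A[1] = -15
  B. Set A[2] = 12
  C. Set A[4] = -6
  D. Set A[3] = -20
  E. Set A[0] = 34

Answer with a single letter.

Answer: D

Derivation:
Option A: A[1] 48->-15, delta=-63, new_sum=105+(-63)=42
Option B: A[2] -1->12, delta=13, new_sum=105+(13)=118
Option C: A[4] 0->-6, delta=-6, new_sum=105+(-6)=99
Option D: A[3] 32->-20, delta=-52, new_sum=105+(-52)=53 <-- matches target
Option E: A[0] 27->34, delta=7, new_sum=105+(7)=112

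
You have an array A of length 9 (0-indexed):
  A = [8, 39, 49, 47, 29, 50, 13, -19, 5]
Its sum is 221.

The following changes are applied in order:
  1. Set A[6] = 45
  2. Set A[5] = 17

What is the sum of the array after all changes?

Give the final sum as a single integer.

Answer: 220

Derivation:
Initial sum: 221
Change 1: A[6] 13 -> 45, delta = 32, sum = 253
Change 2: A[5] 50 -> 17, delta = -33, sum = 220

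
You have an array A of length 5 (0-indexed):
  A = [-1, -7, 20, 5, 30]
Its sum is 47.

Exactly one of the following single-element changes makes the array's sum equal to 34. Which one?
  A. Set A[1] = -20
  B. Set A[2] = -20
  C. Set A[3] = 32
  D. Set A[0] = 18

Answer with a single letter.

Option A: A[1] -7->-20, delta=-13, new_sum=47+(-13)=34 <-- matches target
Option B: A[2] 20->-20, delta=-40, new_sum=47+(-40)=7
Option C: A[3] 5->32, delta=27, new_sum=47+(27)=74
Option D: A[0] -1->18, delta=19, new_sum=47+(19)=66

Answer: A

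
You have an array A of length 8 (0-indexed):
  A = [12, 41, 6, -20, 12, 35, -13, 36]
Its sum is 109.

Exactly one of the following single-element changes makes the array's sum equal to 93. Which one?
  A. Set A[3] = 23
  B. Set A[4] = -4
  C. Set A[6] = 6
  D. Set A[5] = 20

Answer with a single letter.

Answer: B

Derivation:
Option A: A[3] -20->23, delta=43, new_sum=109+(43)=152
Option B: A[4] 12->-4, delta=-16, new_sum=109+(-16)=93 <-- matches target
Option C: A[6] -13->6, delta=19, new_sum=109+(19)=128
Option D: A[5] 35->20, delta=-15, new_sum=109+(-15)=94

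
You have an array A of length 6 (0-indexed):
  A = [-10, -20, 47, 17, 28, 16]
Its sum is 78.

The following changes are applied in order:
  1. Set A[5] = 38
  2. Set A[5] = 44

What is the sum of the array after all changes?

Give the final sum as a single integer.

Initial sum: 78
Change 1: A[5] 16 -> 38, delta = 22, sum = 100
Change 2: A[5] 38 -> 44, delta = 6, sum = 106

Answer: 106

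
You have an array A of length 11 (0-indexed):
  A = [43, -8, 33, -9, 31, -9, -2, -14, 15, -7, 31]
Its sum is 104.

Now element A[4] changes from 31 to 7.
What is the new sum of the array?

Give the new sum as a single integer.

Old value at index 4: 31
New value at index 4: 7
Delta = 7 - 31 = -24
New sum = old_sum + delta = 104 + (-24) = 80

Answer: 80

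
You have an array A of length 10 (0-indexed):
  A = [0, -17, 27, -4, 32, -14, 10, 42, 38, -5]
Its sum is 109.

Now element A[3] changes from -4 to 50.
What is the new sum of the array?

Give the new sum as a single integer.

Old value at index 3: -4
New value at index 3: 50
Delta = 50 - -4 = 54
New sum = old_sum + delta = 109 + (54) = 163

Answer: 163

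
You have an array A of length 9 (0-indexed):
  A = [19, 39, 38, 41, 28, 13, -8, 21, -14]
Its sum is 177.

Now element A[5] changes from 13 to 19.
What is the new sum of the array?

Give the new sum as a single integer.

Answer: 183

Derivation:
Old value at index 5: 13
New value at index 5: 19
Delta = 19 - 13 = 6
New sum = old_sum + delta = 177 + (6) = 183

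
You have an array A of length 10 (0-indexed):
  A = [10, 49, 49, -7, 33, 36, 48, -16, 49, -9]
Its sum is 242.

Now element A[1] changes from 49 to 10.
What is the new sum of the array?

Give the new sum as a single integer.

Answer: 203

Derivation:
Old value at index 1: 49
New value at index 1: 10
Delta = 10 - 49 = -39
New sum = old_sum + delta = 242 + (-39) = 203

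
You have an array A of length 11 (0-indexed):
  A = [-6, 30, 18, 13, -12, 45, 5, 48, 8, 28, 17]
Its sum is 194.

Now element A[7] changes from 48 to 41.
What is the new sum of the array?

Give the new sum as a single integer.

Old value at index 7: 48
New value at index 7: 41
Delta = 41 - 48 = -7
New sum = old_sum + delta = 194 + (-7) = 187

Answer: 187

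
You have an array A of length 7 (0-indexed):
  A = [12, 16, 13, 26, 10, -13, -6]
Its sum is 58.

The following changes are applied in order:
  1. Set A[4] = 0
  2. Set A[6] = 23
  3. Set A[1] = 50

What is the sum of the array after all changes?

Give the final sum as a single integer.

Answer: 111

Derivation:
Initial sum: 58
Change 1: A[4] 10 -> 0, delta = -10, sum = 48
Change 2: A[6] -6 -> 23, delta = 29, sum = 77
Change 3: A[1] 16 -> 50, delta = 34, sum = 111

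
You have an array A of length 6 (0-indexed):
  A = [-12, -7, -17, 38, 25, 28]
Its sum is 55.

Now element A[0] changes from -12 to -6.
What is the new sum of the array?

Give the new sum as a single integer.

Answer: 61

Derivation:
Old value at index 0: -12
New value at index 0: -6
Delta = -6 - -12 = 6
New sum = old_sum + delta = 55 + (6) = 61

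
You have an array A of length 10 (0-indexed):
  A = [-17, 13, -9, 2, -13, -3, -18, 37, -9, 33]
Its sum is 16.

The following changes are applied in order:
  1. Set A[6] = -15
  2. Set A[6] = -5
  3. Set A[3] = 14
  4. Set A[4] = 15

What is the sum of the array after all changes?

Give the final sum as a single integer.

Answer: 69

Derivation:
Initial sum: 16
Change 1: A[6] -18 -> -15, delta = 3, sum = 19
Change 2: A[6] -15 -> -5, delta = 10, sum = 29
Change 3: A[3] 2 -> 14, delta = 12, sum = 41
Change 4: A[4] -13 -> 15, delta = 28, sum = 69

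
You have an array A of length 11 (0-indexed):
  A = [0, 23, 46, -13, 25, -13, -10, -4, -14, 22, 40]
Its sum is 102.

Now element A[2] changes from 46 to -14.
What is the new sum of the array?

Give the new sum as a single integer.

Answer: 42

Derivation:
Old value at index 2: 46
New value at index 2: -14
Delta = -14 - 46 = -60
New sum = old_sum + delta = 102 + (-60) = 42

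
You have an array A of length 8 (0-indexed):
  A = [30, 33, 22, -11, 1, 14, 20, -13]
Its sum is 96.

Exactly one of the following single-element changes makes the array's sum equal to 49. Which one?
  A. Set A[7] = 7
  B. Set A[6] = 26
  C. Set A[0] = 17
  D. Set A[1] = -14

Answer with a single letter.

Option A: A[7] -13->7, delta=20, new_sum=96+(20)=116
Option B: A[6] 20->26, delta=6, new_sum=96+(6)=102
Option C: A[0] 30->17, delta=-13, new_sum=96+(-13)=83
Option D: A[1] 33->-14, delta=-47, new_sum=96+(-47)=49 <-- matches target

Answer: D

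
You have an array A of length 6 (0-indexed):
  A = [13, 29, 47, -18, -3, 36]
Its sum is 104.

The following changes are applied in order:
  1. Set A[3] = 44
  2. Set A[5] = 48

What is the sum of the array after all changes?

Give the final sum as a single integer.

Answer: 178

Derivation:
Initial sum: 104
Change 1: A[3] -18 -> 44, delta = 62, sum = 166
Change 2: A[5] 36 -> 48, delta = 12, sum = 178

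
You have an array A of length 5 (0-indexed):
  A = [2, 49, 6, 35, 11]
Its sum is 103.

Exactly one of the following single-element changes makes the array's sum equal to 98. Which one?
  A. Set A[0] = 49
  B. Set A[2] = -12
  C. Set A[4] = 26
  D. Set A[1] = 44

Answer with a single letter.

Option A: A[0] 2->49, delta=47, new_sum=103+(47)=150
Option B: A[2] 6->-12, delta=-18, new_sum=103+(-18)=85
Option C: A[4] 11->26, delta=15, new_sum=103+(15)=118
Option D: A[1] 49->44, delta=-5, new_sum=103+(-5)=98 <-- matches target

Answer: D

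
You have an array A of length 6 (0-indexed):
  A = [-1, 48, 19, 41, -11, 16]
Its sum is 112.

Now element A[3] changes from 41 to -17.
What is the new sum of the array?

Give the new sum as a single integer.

Old value at index 3: 41
New value at index 3: -17
Delta = -17 - 41 = -58
New sum = old_sum + delta = 112 + (-58) = 54

Answer: 54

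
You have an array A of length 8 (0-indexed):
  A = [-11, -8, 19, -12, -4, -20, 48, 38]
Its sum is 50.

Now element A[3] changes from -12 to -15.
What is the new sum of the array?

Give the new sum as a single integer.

Answer: 47

Derivation:
Old value at index 3: -12
New value at index 3: -15
Delta = -15 - -12 = -3
New sum = old_sum + delta = 50 + (-3) = 47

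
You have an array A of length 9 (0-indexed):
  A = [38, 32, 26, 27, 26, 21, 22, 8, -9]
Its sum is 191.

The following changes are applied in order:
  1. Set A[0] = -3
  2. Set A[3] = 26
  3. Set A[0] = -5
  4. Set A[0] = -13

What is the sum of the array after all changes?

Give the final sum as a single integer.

Initial sum: 191
Change 1: A[0] 38 -> -3, delta = -41, sum = 150
Change 2: A[3] 27 -> 26, delta = -1, sum = 149
Change 3: A[0] -3 -> -5, delta = -2, sum = 147
Change 4: A[0] -5 -> -13, delta = -8, sum = 139

Answer: 139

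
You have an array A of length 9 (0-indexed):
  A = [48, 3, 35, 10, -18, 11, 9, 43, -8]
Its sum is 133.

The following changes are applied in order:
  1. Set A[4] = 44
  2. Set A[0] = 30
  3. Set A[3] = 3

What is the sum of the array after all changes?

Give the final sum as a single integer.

Answer: 170

Derivation:
Initial sum: 133
Change 1: A[4] -18 -> 44, delta = 62, sum = 195
Change 2: A[0] 48 -> 30, delta = -18, sum = 177
Change 3: A[3] 10 -> 3, delta = -7, sum = 170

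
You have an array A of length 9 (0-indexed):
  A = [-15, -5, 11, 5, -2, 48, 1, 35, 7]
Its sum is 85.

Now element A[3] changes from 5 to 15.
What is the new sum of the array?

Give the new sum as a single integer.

Answer: 95

Derivation:
Old value at index 3: 5
New value at index 3: 15
Delta = 15 - 5 = 10
New sum = old_sum + delta = 85 + (10) = 95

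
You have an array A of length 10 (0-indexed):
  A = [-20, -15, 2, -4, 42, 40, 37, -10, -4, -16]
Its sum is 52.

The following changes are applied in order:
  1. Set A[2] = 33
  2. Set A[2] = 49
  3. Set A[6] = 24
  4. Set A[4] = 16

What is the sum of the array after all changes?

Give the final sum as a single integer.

Answer: 60

Derivation:
Initial sum: 52
Change 1: A[2] 2 -> 33, delta = 31, sum = 83
Change 2: A[2] 33 -> 49, delta = 16, sum = 99
Change 3: A[6] 37 -> 24, delta = -13, sum = 86
Change 4: A[4] 42 -> 16, delta = -26, sum = 60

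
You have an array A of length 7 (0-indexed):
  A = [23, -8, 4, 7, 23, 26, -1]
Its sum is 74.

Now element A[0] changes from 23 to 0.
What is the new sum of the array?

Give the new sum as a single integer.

Old value at index 0: 23
New value at index 0: 0
Delta = 0 - 23 = -23
New sum = old_sum + delta = 74 + (-23) = 51

Answer: 51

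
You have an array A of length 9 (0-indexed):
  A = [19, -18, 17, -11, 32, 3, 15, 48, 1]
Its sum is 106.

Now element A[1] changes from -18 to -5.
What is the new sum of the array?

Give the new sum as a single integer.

Old value at index 1: -18
New value at index 1: -5
Delta = -5 - -18 = 13
New sum = old_sum + delta = 106 + (13) = 119

Answer: 119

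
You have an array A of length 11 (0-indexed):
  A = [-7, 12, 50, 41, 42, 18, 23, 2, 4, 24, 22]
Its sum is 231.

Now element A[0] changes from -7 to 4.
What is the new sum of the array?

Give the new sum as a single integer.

Old value at index 0: -7
New value at index 0: 4
Delta = 4 - -7 = 11
New sum = old_sum + delta = 231 + (11) = 242

Answer: 242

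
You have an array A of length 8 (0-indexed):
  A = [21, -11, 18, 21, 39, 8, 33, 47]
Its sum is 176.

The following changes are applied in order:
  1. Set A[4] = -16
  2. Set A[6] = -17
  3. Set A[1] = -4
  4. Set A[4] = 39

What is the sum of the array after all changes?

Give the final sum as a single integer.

Answer: 133

Derivation:
Initial sum: 176
Change 1: A[4] 39 -> -16, delta = -55, sum = 121
Change 2: A[6] 33 -> -17, delta = -50, sum = 71
Change 3: A[1] -11 -> -4, delta = 7, sum = 78
Change 4: A[4] -16 -> 39, delta = 55, sum = 133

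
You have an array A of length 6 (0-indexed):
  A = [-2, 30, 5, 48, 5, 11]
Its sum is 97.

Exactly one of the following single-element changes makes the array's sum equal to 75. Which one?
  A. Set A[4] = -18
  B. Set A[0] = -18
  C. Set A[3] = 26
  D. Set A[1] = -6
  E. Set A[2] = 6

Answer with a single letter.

Answer: C

Derivation:
Option A: A[4] 5->-18, delta=-23, new_sum=97+(-23)=74
Option B: A[0] -2->-18, delta=-16, new_sum=97+(-16)=81
Option C: A[3] 48->26, delta=-22, new_sum=97+(-22)=75 <-- matches target
Option D: A[1] 30->-6, delta=-36, new_sum=97+(-36)=61
Option E: A[2] 5->6, delta=1, new_sum=97+(1)=98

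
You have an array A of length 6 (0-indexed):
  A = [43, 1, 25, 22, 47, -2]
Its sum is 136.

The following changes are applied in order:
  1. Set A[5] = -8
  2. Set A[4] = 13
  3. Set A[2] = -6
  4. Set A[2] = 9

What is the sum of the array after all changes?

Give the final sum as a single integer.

Answer: 80

Derivation:
Initial sum: 136
Change 1: A[5] -2 -> -8, delta = -6, sum = 130
Change 2: A[4] 47 -> 13, delta = -34, sum = 96
Change 3: A[2] 25 -> -6, delta = -31, sum = 65
Change 4: A[2] -6 -> 9, delta = 15, sum = 80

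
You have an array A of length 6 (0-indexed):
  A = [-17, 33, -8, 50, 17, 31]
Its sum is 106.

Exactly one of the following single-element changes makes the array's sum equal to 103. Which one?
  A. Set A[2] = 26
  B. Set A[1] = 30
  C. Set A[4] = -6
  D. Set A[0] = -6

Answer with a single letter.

Option A: A[2] -8->26, delta=34, new_sum=106+(34)=140
Option B: A[1] 33->30, delta=-3, new_sum=106+(-3)=103 <-- matches target
Option C: A[4] 17->-6, delta=-23, new_sum=106+(-23)=83
Option D: A[0] -17->-6, delta=11, new_sum=106+(11)=117

Answer: B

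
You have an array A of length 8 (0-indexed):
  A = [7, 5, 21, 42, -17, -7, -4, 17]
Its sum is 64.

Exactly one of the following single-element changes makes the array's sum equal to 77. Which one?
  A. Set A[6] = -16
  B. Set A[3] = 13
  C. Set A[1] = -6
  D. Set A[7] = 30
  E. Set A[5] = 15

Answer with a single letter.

Option A: A[6] -4->-16, delta=-12, new_sum=64+(-12)=52
Option B: A[3] 42->13, delta=-29, new_sum=64+(-29)=35
Option C: A[1] 5->-6, delta=-11, new_sum=64+(-11)=53
Option D: A[7] 17->30, delta=13, new_sum=64+(13)=77 <-- matches target
Option E: A[5] -7->15, delta=22, new_sum=64+(22)=86

Answer: D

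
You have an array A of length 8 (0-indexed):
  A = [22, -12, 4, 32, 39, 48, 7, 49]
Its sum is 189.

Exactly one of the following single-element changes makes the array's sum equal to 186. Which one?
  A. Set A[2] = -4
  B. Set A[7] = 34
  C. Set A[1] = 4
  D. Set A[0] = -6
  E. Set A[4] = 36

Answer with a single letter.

Answer: E

Derivation:
Option A: A[2] 4->-4, delta=-8, new_sum=189+(-8)=181
Option B: A[7] 49->34, delta=-15, new_sum=189+(-15)=174
Option C: A[1] -12->4, delta=16, new_sum=189+(16)=205
Option D: A[0] 22->-6, delta=-28, new_sum=189+(-28)=161
Option E: A[4] 39->36, delta=-3, new_sum=189+(-3)=186 <-- matches target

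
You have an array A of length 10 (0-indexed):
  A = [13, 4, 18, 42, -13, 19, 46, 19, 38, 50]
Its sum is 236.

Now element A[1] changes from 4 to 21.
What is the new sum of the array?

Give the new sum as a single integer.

Old value at index 1: 4
New value at index 1: 21
Delta = 21 - 4 = 17
New sum = old_sum + delta = 236 + (17) = 253

Answer: 253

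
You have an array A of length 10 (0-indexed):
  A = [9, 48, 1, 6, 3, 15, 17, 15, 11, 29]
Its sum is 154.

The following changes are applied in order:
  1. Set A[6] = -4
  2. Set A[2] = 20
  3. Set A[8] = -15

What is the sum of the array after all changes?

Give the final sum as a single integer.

Answer: 126

Derivation:
Initial sum: 154
Change 1: A[6] 17 -> -4, delta = -21, sum = 133
Change 2: A[2] 1 -> 20, delta = 19, sum = 152
Change 3: A[8] 11 -> -15, delta = -26, sum = 126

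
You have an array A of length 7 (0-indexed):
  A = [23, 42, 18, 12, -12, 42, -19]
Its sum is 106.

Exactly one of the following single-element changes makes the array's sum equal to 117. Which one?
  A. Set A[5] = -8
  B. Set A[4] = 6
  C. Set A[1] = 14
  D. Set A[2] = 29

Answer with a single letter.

Answer: D

Derivation:
Option A: A[5] 42->-8, delta=-50, new_sum=106+(-50)=56
Option B: A[4] -12->6, delta=18, new_sum=106+(18)=124
Option C: A[1] 42->14, delta=-28, new_sum=106+(-28)=78
Option D: A[2] 18->29, delta=11, new_sum=106+(11)=117 <-- matches target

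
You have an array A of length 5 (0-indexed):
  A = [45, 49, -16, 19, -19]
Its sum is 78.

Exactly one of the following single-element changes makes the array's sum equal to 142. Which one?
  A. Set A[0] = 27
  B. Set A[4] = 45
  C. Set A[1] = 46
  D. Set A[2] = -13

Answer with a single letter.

Answer: B

Derivation:
Option A: A[0] 45->27, delta=-18, new_sum=78+(-18)=60
Option B: A[4] -19->45, delta=64, new_sum=78+(64)=142 <-- matches target
Option C: A[1] 49->46, delta=-3, new_sum=78+(-3)=75
Option D: A[2] -16->-13, delta=3, new_sum=78+(3)=81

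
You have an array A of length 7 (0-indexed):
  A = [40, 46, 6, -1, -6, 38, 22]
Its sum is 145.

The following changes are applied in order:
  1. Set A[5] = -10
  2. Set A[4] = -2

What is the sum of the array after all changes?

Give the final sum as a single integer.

Answer: 101

Derivation:
Initial sum: 145
Change 1: A[5] 38 -> -10, delta = -48, sum = 97
Change 2: A[4] -6 -> -2, delta = 4, sum = 101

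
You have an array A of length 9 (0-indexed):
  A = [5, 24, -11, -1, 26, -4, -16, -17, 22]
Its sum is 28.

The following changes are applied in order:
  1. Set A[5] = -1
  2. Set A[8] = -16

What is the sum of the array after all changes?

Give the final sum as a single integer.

Initial sum: 28
Change 1: A[5] -4 -> -1, delta = 3, sum = 31
Change 2: A[8] 22 -> -16, delta = -38, sum = -7

Answer: -7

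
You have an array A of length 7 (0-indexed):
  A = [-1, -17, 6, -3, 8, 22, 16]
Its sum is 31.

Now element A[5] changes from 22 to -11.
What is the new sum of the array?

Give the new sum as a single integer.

Old value at index 5: 22
New value at index 5: -11
Delta = -11 - 22 = -33
New sum = old_sum + delta = 31 + (-33) = -2

Answer: -2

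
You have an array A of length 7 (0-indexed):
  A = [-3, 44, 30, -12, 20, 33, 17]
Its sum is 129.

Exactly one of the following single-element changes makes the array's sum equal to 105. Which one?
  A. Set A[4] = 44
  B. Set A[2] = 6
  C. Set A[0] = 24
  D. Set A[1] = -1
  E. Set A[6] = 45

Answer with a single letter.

Answer: B

Derivation:
Option A: A[4] 20->44, delta=24, new_sum=129+(24)=153
Option B: A[2] 30->6, delta=-24, new_sum=129+(-24)=105 <-- matches target
Option C: A[0] -3->24, delta=27, new_sum=129+(27)=156
Option D: A[1] 44->-1, delta=-45, new_sum=129+(-45)=84
Option E: A[6] 17->45, delta=28, new_sum=129+(28)=157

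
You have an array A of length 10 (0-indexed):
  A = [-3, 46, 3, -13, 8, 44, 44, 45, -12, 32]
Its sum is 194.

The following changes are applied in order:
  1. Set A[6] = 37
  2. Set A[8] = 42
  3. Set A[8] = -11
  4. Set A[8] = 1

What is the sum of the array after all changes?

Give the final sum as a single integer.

Initial sum: 194
Change 1: A[6] 44 -> 37, delta = -7, sum = 187
Change 2: A[8] -12 -> 42, delta = 54, sum = 241
Change 3: A[8] 42 -> -11, delta = -53, sum = 188
Change 4: A[8] -11 -> 1, delta = 12, sum = 200

Answer: 200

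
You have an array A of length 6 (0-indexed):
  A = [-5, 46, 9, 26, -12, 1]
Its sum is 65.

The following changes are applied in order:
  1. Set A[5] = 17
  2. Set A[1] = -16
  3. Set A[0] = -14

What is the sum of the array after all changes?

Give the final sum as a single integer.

Initial sum: 65
Change 1: A[5] 1 -> 17, delta = 16, sum = 81
Change 2: A[1] 46 -> -16, delta = -62, sum = 19
Change 3: A[0] -5 -> -14, delta = -9, sum = 10

Answer: 10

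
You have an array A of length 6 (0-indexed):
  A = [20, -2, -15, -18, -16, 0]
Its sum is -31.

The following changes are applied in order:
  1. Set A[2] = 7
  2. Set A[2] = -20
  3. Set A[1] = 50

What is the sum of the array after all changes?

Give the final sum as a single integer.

Answer: 16

Derivation:
Initial sum: -31
Change 1: A[2] -15 -> 7, delta = 22, sum = -9
Change 2: A[2] 7 -> -20, delta = -27, sum = -36
Change 3: A[1] -2 -> 50, delta = 52, sum = 16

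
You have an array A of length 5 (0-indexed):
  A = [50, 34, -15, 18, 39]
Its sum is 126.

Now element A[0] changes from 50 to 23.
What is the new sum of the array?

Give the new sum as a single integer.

Answer: 99

Derivation:
Old value at index 0: 50
New value at index 0: 23
Delta = 23 - 50 = -27
New sum = old_sum + delta = 126 + (-27) = 99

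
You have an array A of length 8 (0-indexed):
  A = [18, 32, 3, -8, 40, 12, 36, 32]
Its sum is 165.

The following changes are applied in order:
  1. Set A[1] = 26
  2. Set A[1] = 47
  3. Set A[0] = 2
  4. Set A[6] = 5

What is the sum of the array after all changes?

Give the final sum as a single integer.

Answer: 133

Derivation:
Initial sum: 165
Change 1: A[1] 32 -> 26, delta = -6, sum = 159
Change 2: A[1] 26 -> 47, delta = 21, sum = 180
Change 3: A[0] 18 -> 2, delta = -16, sum = 164
Change 4: A[6] 36 -> 5, delta = -31, sum = 133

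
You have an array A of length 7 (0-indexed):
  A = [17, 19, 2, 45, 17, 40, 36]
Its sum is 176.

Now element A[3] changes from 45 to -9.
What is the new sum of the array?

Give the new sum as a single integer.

Old value at index 3: 45
New value at index 3: -9
Delta = -9 - 45 = -54
New sum = old_sum + delta = 176 + (-54) = 122

Answer: 122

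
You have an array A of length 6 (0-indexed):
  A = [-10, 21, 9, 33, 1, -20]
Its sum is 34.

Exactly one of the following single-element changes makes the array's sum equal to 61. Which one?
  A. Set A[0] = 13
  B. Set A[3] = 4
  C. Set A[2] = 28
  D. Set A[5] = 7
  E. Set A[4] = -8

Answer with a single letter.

Option A: A[0] -10->13, delta=23, new_sum=34+(23)=57
Option B: A[3] 33->4, delta=-29, new_sum=34+(-29)=5
Option C: A[2] 9->28, delta=19, new_sum=34+(19)=53
Option D: A[5] -20->7, delta=27, new_sum=34+(27)=61 <-- matches target
Option E: A[4] 1->-8, delta=-9, new_sum=34+(-9)=25

Answer: D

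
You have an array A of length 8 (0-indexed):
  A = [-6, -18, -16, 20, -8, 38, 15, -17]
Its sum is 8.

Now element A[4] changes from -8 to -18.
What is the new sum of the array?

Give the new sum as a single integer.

Answer: -2

Derivation:
Old value at index 4: -8
New value at index 4: -18
Delta = -18 - -8 = -10
New sum = old_sum + delta = 8 + (-10) = -2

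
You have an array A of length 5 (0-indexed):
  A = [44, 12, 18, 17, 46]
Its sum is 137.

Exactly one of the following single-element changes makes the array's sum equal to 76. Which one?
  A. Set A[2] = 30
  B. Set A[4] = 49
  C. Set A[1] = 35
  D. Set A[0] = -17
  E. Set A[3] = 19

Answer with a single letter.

Option A: A[2] 18->30, delta=12, new_sum=137+(12)=149
Option B: A[4] 46->49, delta=3, new_sum=137+(3)=140
Option C: A[1] 12->35, delta=23, new_sum=137+(23)=160
Option D: A[0] 44->-17, delta=-61, new_sum=137+(-61)=76 <-- matches target
Option E: A[3] 17->19, delta=2, new_sum=137+(2)=139

Answer: D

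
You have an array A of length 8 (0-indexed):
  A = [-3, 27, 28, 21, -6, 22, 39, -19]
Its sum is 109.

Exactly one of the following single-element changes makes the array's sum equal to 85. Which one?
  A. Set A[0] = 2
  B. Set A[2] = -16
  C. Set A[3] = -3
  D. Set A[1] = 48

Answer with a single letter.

Option A: A[0] -3->2, delta=5, new_sum=109+(5)=114
Option B: A[2] 28->-16, delta=-44, new_sum=109+(-44)=65
Option C: A[3] 21->-3, delta=-24, new_sum=109+(-24)=85 <-- matches target
Option D: A[1] 27->48, delta=21, new_sum=109+(21)=130

Answer: C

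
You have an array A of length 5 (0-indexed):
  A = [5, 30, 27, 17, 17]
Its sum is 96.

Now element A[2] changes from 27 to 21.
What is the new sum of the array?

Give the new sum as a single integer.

Old value at index 2: 27
New value at index 2: 21
Delta = 21 - 27 = -6
New sum = old_sum + delta = 96 + (-6) = 90

Answer: 90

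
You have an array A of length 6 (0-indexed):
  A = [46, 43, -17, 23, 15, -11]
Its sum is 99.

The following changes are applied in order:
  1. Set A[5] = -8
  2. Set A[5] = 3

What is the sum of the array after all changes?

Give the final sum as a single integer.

Initial sum: 99
Change 1: A[5] -11 -> -8, delta = 3, sum = 102
Change 2: A[5] -8 -> 3, delta = 11, sum = 113

Answer: 113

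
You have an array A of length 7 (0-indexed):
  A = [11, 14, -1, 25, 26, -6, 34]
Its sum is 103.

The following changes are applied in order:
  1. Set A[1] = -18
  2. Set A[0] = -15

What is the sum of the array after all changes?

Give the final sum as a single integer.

Initial sum: 103
Change 1: A[1] 14 -> -18, delta = -32, sum = 71
Change 2: A[0] 11 -> -15, delta = -26, sum = 45

Answer: 45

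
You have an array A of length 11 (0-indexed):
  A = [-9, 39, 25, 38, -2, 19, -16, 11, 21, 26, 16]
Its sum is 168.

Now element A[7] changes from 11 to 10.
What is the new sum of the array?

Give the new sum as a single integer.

Old value at index 7: 11
New value at index 7: 10
Delta = 10 - 11 = -1
New sum = old_sum + delta = 168 + (-1) = 167

Answer: 167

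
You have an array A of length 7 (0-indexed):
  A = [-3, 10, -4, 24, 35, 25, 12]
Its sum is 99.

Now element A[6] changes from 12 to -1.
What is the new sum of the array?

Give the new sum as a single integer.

Answer: 86

Derivation:
Old value at index 6: 12
New value at index 6: -1
Delta = -1 - 12 = -13
New sum = old_sum + delta = 99 + (-13) = 86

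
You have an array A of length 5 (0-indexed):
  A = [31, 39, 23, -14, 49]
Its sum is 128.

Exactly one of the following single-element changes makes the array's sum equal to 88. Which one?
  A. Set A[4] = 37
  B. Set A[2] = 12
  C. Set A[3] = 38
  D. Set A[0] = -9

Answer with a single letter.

Answer: D

Derivation:
Option A: A[4] 49->37, delta=-12, new_sum=128+(-12)=116
Option B: A[2] 23->12, delta=-11, new_sum=128+(-11)=117
Option C: A[3] -14->38, delta=52, new_sum=128+(52)=180
Option D: A[0] 31->-9, delta=-40, new_sum=128+(-40)=88 <-- matches target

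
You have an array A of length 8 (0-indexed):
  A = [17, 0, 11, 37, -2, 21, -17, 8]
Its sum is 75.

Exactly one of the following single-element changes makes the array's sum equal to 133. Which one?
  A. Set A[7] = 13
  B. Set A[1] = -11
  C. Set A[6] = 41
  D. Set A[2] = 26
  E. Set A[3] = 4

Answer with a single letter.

Answer: C

Derivation:
Option A: A[7] 8->13, delta=5, new_sum=75+(5)=80
Option B: A[1] 0->-11, delta=-11, new_sum=75+(-11)=64
Option C: A[6] -17->41, delta=58, new_sum=75+(58)=133 <-- matches target
Option D: A[2] 11->26, delta=15, new_sum=75+(15)=90
Option E: A[3] 37->4, delta=-33, new_sum=75+(-33)=42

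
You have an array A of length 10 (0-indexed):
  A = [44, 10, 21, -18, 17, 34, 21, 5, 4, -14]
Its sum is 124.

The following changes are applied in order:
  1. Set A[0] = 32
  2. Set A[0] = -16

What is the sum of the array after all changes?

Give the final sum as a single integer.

Initial sum: 124
Change 1: A[0] 44 -> 32, delta = -12, sum = 112
Change 2: A[0] 32 -> -16, delta = -48, sum = 64

Answer: 64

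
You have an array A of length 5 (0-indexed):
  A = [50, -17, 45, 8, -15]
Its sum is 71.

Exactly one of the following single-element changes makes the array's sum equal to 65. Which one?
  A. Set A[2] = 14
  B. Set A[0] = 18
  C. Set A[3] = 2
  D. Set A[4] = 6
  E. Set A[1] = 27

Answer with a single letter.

Option A: A[2] 45->14, delta=-31, new_sum=71+(-31)=40
Option B: A[0] 50->18, delta=-32, new_sum=71+(-32)=39
Option C: A[3] 8->2, delta=-6, new_sum=71+(-6)=65 <-- matches target
Option D: A[4] -15->6, delta=21, new_sum=71+(21)=92
Option E: A[1] -17->27, delta=44, new_sum=71+(44)=115

Answer: C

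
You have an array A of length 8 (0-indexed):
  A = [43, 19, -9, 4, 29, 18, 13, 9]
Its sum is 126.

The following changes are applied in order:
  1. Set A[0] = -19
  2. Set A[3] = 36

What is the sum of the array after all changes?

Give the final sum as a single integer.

Answer: 96

Derivation:
Initial sum: 126
Change 1: A[0] 43 -> -19, delta = -62, sum = 64
Change 2: A[3] 4 -> 36, delta = 32, sum = 96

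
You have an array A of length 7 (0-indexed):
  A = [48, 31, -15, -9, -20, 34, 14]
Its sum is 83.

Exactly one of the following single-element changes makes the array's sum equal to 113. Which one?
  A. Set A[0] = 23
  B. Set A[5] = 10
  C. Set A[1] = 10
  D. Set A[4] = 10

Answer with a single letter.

Option A: A[0] 48->23, delta=-25, new_sum=83+(-25)=58
Option B: A[5] 34->10, delta=-24, new_sum=83+(-24)=59
Option C: A[1] 31->10, delta=-21, new_sum=83+(-21)=62
Option D: A[4] -20->10, delta=30, new_sum=83+(30)=113 <-- matches target

Answer: D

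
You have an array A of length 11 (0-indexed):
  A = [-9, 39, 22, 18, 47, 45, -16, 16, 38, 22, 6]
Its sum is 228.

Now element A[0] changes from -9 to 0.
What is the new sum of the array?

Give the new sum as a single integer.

Old value at index 0: -9
New value at index 0: 0
Delta = 0 - -9 = 9
New sum = old_sum + delta = 228 + (9) = 237

Answer: 237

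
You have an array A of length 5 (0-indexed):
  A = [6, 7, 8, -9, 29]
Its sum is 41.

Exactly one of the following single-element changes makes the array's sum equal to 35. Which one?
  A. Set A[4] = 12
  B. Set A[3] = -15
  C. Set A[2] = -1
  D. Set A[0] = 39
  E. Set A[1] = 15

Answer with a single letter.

Answer: B

Derivation:
Option A: A[4] 29->12, delta=-17, new_sum=41+(-17)=24
Option B: A[3] -9->-15, delta=-6, new_sum=41+(-6)=35 <-- matches target
Option C: A[2] 8->-1, delta=-9, new_sum=41+(-9)=32
Option D: A[0] 6->39, delta=33, new_sum=41+(33)=74
Option E: A[1] 7->15, delta=8, new_sum=41+(8)=49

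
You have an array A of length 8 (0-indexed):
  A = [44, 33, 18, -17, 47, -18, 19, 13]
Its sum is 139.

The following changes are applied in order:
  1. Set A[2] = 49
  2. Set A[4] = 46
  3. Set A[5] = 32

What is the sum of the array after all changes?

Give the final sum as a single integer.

Answer: 219

Derivation:
Initial sum: 139
Change 1: A[2] 18 -> 49, delta = 31, sum = 170
Change 2: A[4] 47 -> 46, delta = -1, sum = 169
Change 3: A[5] -18 -> 32, delta = 50, sum = 219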